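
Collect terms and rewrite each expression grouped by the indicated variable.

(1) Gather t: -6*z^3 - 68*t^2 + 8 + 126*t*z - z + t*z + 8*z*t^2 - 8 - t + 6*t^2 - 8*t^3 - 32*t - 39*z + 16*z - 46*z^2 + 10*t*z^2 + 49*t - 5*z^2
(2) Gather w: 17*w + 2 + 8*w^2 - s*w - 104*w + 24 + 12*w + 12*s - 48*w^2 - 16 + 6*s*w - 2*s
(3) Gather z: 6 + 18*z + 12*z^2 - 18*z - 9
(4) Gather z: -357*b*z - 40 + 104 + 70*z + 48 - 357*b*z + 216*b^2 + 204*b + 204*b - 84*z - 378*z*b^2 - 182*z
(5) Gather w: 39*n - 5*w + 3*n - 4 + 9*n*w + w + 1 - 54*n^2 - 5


(1) = -8*t^3 + t^2*(8*z - 62) + t*(10*z^2 + 127*z + 16) - 6*z^3 - 51*z^2 - 24*z
(2) = 10*s - 40*w^2 + w*(5*s - 75) + 10
(3) = 12*z^2 - 3
(4) = 216*b^2 + 408*b + z*(-378*b^2 - 714*b - 196) + 112
(5) = -54*n^2 + 42*n + w*(9*n - 4) - 8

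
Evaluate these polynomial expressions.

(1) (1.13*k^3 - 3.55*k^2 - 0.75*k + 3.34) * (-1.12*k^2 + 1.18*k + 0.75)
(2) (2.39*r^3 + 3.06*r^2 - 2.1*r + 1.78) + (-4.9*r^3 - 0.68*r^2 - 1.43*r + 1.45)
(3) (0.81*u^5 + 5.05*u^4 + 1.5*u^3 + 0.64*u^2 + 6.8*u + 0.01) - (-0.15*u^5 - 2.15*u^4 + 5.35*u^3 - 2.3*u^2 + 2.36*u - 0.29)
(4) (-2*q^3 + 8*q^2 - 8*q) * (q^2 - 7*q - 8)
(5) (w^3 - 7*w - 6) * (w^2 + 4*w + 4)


(1) = -1.2656*k^5 + 5.3094*k^4 - 2.5015*k^3 - 7.2883*k^2 + 3.3787*k + 2.505
(2) = -2.51*r^3 + 2.38*r^2 - 3.53*r + 3.23
(3) = 0.96*u^5 + 7.2*u^4 - 3.85*u^3 + 2.94*u^2 + 4.44*u + 0.3
(4) = -2*q^5 + 22*q^4 - 48*q^3 - 8*q^2 + 64*q
(5) = w^5 + 4*w^4 - 3*w^3 - 34*w^2 - 52*w - 24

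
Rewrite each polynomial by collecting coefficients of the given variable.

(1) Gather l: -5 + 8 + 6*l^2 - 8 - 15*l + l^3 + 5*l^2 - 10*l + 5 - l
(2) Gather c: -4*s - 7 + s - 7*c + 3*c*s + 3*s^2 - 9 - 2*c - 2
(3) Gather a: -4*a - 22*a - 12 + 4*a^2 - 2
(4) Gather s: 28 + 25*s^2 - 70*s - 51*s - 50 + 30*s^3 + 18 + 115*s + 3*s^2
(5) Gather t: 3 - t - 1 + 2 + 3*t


(1) = l^3 + 11*l^2 - 26*l
(2) = c*(3*s - 9) + 3*s^2 - 3*s - 18
(3) = 4*a^2 - 26*a - 14
(4) = 30*s^3 + 28*s^2 - 6*s - 4
(5) = 2*t + 4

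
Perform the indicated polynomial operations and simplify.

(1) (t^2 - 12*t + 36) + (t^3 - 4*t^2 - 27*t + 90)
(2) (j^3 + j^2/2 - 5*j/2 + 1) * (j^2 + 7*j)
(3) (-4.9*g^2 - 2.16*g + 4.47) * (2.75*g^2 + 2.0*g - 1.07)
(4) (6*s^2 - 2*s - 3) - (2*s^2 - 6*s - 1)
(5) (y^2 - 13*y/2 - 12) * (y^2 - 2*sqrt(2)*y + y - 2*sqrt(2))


(1) = t^3 - 3*t^2 - 39*t + 126
(2) = j^5 + 15*j^4/2 + j^3 - 33*j^2/2 + 7*j
(3) = -13.475*g^4 - 15.74*g^3 + 13.2155*g^2 + 11.2512*g - 4.7829
(4) = 4*s^2 + 4*s - 2
(5) = y^4 - 11*y^3/2 - 2*sqrt(2)*y^3 - 37*y^2/2 + 11*sqrt(2)*y^2 - 12*y + 37*sqrt(2)*y + 24*sqrt(2)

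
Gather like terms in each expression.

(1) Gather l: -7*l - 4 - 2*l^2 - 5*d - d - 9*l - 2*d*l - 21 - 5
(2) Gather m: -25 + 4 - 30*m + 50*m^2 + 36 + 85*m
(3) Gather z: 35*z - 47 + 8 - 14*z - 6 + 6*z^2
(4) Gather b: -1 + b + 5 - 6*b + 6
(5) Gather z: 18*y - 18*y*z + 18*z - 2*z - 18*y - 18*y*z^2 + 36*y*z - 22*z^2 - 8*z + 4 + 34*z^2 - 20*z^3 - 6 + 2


(1) = -6*d - 2*l^2 + l*(-2*d - 16) - 30
(2) = 50*m^2 + 55*m + 15
(3) = 6*z^2 + 21*z - 45
(4) = 10 - 5*b
(5) = -20*z^3 + z^2*(12 - 18*y) + z*(18*y + 8)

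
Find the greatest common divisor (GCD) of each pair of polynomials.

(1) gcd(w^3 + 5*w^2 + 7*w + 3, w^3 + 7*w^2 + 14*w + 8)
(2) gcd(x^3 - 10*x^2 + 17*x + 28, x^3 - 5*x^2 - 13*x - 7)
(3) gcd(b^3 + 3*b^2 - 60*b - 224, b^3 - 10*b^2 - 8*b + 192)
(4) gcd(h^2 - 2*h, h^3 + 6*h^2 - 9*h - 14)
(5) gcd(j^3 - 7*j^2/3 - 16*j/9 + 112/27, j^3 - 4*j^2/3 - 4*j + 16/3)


(1) = w + 1
(2) = gcd((x - 7)*(x - 4)*(x + 1), (x - 7)*(x + 1)^2) = x^2 - 6*x - 7
(3) = gcd((b - 8)*(b + 4)*(b + 7), (b - 8)*(b - 6)*(b + 4)) = b^2 - 4*b - 32
(4) = h - 2
(5) = gcd((j - 7/3)*(j - 4/3)*(j + 4/3), (j - 2)*(j - 4/3)*(j + 2)) = j - 4/3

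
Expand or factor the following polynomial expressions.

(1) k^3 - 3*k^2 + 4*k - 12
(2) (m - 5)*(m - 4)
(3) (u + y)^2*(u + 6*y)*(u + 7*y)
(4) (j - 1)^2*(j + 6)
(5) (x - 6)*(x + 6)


(1) = (k - 3)*(k - 2*I)*(k + 2*I)
(2) = m^2 - 9*m + 20
(3) = u^4 + 15*u^3*y + 69*u^2*y^2 + 97*u*y^3 + 42*y^4
(4) = j^3 + 4*j^2 - 11*j + 6
(5) = x^2 - 36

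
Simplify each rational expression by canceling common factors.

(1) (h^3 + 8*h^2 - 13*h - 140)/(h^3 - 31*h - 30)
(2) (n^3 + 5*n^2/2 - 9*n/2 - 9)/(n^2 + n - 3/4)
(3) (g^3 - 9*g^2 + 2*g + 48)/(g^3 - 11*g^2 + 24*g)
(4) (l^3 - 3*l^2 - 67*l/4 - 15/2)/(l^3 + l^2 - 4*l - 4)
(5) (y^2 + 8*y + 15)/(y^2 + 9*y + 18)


(1) = (h^2 + 3*h - 28)/(h^2 - 5*h - 6)
(2) = (2*n^2 + 2*n - 12)/(2*n - 1)
(3) = (g + 2)/g
(4) = (4*l^3 - 12*l^2 - 67*l - 30)/(4*l^3 + 4*l^2 - 16*l - 16)
(5) = (y + 5)/(y + 6)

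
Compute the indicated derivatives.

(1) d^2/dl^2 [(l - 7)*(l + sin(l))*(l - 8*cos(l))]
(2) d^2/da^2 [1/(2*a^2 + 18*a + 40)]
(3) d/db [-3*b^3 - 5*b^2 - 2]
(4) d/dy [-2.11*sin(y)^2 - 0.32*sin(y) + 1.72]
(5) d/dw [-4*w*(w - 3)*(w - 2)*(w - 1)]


(1) = -l^2*sin(l) + 8*l^2*cos(l) + 39*l*sin(l) + 16*l*sin(2*l) - 52*l*cos(l) + 6*l - 110*sin(l) - 112*sin(2*l) - 30*cos(l) - 16*cos(2*l) - 14
(2) = (-a^2 - 9*a + (2*a + 9)^2 - 20)/(a^2 + 9*a + 20)^3
(3) = b*(-9*b - 10)
(4) = -(4.22*sin(y) + 0.32)*cos(y)
(5) = -16*w^3 + 72*w^2 - 88*w + 24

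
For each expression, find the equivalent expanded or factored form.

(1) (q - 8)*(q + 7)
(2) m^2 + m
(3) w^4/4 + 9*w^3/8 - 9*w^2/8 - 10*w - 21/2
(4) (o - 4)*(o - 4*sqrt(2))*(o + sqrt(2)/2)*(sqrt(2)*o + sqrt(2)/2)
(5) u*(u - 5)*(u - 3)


(1) = q^2 - q - 56
(2) = m*(m + 1)
(3) = (w/2 + 1)^2*(w - 3)*(w + 7/2)
(4) = sqrt(2)*o^4 - 7*o^3 - 7*sqrt(2)*o^3/2 - 6*sqrt(2)*o^2 + 49*o^2/2 + 14*o + 14*sqrt(2)*o + 8*sqrt(2)
(5) = u^3 - 8*u^2 + 15*u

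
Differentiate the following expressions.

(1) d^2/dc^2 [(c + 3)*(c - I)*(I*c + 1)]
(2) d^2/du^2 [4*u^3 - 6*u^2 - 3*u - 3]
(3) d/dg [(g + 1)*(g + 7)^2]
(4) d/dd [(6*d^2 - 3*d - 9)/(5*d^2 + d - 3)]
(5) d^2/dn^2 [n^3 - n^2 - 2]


(1) = 6*I*c + 4 + 6*I
(2) = 24*u - 12
(3) = 3*(g + 3)*(g + 7)
(4) = 3*(7*d^2 + 18*d + 6)/(25*d^4 + 10*d^3 - 29*d^2 - 6*d + 9)
(5) = 6*n - 2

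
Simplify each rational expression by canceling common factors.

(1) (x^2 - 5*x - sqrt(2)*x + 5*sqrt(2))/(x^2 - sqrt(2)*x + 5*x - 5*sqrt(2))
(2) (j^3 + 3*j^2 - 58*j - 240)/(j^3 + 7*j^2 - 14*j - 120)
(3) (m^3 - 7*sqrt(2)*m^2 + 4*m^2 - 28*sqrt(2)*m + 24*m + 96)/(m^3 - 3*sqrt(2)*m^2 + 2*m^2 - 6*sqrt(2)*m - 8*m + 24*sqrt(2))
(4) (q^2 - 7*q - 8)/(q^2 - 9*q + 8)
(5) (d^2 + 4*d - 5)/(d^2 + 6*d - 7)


(1) = (x - 5)/(x + 5)
(2) = (j - 8)/(j - 4)
(3) = (m - 4*sqrt(2))/(m - 2)
(4) = (q + 1)/(q - 1)
(5) = (d + 5)/(d + 7)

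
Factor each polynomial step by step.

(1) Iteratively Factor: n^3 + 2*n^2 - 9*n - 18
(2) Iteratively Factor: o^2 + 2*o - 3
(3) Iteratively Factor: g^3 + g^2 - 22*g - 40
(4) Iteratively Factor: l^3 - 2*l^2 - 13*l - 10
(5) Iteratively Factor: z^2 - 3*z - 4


(1) = (n + 2)*(n^2 - 9) = (n - 3)*(n + 2)*(n + 3)
(2) = (o - 1)*(o + 3)
(3) = (g - 5)*(g^2 + 6*g + 8) = (g - 5)*(g + 4)*(g + 2)
(4) = (l + 1)*(l^2 - 3*l - 10) = (l + 1)*(l + 2)*(l - 5)
(5) = (z - 4)*(z + 1)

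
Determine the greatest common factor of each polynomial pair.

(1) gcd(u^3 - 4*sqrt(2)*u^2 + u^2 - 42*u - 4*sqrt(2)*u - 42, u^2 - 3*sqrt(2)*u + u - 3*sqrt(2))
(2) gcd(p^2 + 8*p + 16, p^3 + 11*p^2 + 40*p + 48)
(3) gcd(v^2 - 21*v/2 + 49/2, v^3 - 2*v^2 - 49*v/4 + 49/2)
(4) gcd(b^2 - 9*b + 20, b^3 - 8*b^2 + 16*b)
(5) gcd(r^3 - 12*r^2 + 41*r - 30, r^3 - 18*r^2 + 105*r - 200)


(1) = u + 1
(2) = gcd((p + 4)^2, (p + 3)*(p + 4)^2) = p^2 + 8*p + 16
(3) = v - 7/2
(4) = b - 4
(5) = r - 5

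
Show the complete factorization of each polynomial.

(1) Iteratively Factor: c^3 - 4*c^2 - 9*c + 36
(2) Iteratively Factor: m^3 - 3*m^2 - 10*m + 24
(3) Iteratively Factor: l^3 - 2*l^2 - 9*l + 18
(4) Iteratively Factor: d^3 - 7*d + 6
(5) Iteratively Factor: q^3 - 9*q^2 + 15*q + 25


(1) = (c - 4)*(c^2 - 9) = (c - 4)*(c + 3)*(c - 3)
(2) = (m - 4)*(m^2 + m - 6) = (m - 4)*(m + 3)*(m - 2)
(3) = (l - 3)*(l^2 + l - 6) = (l - 3)*(l - 2)*(l + 3)
(4) = (d - 1)*(d^2 + d - 6) = (d - 1)*(d + 3)*(d - 2)
(5) = (q - 5)*(q^2 - 4*q - 5) = (q - 5)*(q + 1)*(q - 5)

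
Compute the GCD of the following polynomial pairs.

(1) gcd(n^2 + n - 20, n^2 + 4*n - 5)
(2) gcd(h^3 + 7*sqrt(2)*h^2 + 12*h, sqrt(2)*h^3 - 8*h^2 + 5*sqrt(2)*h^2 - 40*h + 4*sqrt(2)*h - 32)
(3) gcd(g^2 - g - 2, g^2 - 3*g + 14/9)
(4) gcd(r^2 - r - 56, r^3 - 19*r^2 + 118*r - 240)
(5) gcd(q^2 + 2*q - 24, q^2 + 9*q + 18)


(1) = n + 5
(2) = 1
(3) = 1
(4) = r - 8
(5) = q + 6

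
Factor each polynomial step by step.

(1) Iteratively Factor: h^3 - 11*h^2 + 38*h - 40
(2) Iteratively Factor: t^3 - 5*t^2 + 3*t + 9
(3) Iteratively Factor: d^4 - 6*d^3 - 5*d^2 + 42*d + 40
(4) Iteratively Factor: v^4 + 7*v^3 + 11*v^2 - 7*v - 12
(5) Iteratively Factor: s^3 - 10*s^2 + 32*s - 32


(1) = (h - 4)*(h^2 - 7*h + 10) = (h - 4)*(h - 2)*(h - 5)
(2) = (t + 1)*(t^2 - 6*t + 9) = (t - 3)*(t + 1)*(t - 3)
(3) = (d + 1)*(d^3 - 7*d^2 + 2*d + 40) = (d + 1)*(d + 2)*(d^2 - 9*d + 20) = (d - 5)*(d + 1)*(d + 2)*(d - 4)
(4) = (v + 3)*(v^3 + 4*v^2 - v - 4) = (v - 1)*(v + 3)*(v^2 + 5*v + 4) = (v - 1)*(v + 1)*(v + 3)*(v + 4)
(5) = (s - 4)*(s^2 - 6*s + 8) = (s - 4)^2*(s - 2)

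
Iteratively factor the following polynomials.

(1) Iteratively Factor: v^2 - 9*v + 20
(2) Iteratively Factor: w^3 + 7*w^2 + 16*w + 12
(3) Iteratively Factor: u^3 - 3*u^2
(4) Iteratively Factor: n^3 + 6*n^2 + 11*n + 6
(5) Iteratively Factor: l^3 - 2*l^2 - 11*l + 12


(1) = (v - 4)*(v - 5)
(2) = (w + 2)*(w^2 + 5*w + 6) = (w + 2)*(w + 3)*(w + 2)
(3) = (u)*(u^2 - 3*u) = u^2*(u - 3)
(4) = (n + 3)*(n^2 + 3*n + 2) = (n + 2)*(n + 3)*(n + 1)
(5) = (l - 4)*(l^2 + 2*l - 3) = (l - 4)*(l - 1)*(l + 3)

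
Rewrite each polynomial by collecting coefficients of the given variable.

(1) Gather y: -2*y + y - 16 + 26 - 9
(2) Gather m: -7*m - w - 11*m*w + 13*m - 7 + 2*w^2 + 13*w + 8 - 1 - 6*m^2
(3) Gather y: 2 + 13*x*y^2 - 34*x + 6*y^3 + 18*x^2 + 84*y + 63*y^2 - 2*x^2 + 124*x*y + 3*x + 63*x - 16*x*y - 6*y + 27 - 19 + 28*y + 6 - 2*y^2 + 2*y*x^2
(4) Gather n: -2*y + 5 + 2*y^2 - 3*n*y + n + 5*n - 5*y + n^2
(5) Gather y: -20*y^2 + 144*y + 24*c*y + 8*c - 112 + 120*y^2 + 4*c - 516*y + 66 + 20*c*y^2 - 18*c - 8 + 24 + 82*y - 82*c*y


(1) = 1 - y
(2) = -6*m^2 + m*(6 - 11*w) + 2*w^2 + 12*w
(3) = 16*x^2 + 32*x + 6*y^3 + y^2*(13*x + 61) + y*(2*x^2 + 108*x + 106) + 16
(4) = n^2 + n*(6 - 3*y) + 2*y^2 - 7*y + 5
(5) = -6*c + y^2*(20*c + 100) + y*(-58*c - 290) - 30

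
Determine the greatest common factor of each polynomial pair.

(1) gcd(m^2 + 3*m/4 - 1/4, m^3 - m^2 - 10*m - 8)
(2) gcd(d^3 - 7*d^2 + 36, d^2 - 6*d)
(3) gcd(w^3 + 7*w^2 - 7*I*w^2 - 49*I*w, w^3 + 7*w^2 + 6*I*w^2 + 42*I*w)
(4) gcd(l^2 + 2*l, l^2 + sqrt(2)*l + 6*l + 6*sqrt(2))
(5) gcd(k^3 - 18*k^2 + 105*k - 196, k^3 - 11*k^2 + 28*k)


(1) = gcd((m - 1/4)*(m + 1), (m - 4)*(m + 1)*(m + 2)) = m + 1
(2) = d - 6
(3) = w^2 + 7*w
(4) = 1
(5) = gcd((k - 7)^2*(k - 4), k*(k - 7)*(k - 4)) = k^2 - 11*k + 28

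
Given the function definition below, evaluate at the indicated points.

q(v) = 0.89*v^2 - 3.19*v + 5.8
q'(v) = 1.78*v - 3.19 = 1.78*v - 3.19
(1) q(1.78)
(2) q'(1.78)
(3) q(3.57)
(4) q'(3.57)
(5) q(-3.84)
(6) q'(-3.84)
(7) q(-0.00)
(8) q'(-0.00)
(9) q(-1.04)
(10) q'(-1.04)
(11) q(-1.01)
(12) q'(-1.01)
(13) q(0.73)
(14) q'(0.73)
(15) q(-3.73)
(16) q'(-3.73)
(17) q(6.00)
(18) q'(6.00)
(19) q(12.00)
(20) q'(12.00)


(1) = 2.94
(2) = -0.02
(3) = 5.75
(4) = 3.16
(5) = 31.17
(6) = -10.03
(7) = 5.80
(8) = -3.19
(9) = 10.08
(10) = -5.04
(11) = 9.93
(12) = -4.99
(13) = 3.95
(14) = -1.89
(15) = 30.08
(16) = -9.83
(17) = 18.70
(18) = 7.49
(19) = 95.68
(20) = 18.17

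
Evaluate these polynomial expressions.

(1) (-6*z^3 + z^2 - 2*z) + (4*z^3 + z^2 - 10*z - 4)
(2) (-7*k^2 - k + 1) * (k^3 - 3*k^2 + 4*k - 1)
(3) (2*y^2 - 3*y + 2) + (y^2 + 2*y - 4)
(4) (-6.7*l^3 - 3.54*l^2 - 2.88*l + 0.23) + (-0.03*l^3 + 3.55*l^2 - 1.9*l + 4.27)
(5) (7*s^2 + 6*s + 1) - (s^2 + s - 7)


(1) = -2*z^3 + 2*z^2 - 12*z - 4
(2) = -7*k^5 + 20*k^4 - 24*k^3 + 5*k - 1
(3) = 3*y^2 - y - 2
(4) = -6.73*l^3 + 0.01*l^2 - 4.78*l + 4.5
(5) = 6*s^2 + 5*s + 8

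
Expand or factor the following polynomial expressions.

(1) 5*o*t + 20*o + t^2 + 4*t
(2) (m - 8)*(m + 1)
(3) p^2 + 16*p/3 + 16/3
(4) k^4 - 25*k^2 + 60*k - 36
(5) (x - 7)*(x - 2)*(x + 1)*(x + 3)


(1) = (5*o + t)*(t + 4)
(2) = m^2 - 7*m - 8
(3) = (p + 4/3)*(p + 4)
(4) = (k - 3)*(k - 2)*(k - 1)*(k + 6)
(5) = x^4 - 5*x^3 - 19*x^2 + 29*x + 42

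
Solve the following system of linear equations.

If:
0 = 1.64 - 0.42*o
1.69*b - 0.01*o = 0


Then:
b = 0.02
o = 3.90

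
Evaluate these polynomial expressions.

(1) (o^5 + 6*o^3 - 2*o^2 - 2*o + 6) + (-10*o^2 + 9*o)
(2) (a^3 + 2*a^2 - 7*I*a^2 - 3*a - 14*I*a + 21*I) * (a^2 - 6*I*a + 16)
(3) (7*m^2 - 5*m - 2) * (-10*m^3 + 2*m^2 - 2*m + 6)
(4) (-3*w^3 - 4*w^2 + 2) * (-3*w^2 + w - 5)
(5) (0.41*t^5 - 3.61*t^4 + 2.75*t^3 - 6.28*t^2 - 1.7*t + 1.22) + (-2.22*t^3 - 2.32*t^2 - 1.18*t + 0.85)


(1) = o^5 + 6*o^3 - 12*o^2 + 7*o + 6
(2) = a^5 + 2*a^4 - 13*I*a^4 - 29*a^3 - 26*I*a^3 - 52*a^2 - 73*I*a^2 + 78*a - 224*I*a + 336*I
(3) = -70*m^5 + 64*m^4 - 4*m^3 + 48*m^2 - 26*m - 12
(4) = 9*w^5 + 9*w^4 + 11*w^3 + 14*w^2 + 2*w - 10
(5) = 0.41*t^5 - 3.61*t^4 + 0.53*t^3 - 8.6*t^2 - 2.88*t + 2.07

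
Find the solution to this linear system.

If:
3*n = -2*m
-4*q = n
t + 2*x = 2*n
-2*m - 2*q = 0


Then:
m = 0
n = 0
q = 0
t = -2*x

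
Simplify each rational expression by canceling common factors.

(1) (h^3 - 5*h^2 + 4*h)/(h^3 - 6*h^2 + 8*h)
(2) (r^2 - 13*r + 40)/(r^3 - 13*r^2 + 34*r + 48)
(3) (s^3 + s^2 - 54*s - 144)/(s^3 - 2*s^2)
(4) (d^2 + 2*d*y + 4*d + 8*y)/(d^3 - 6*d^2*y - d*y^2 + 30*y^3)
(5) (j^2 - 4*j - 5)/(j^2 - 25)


(1) = (h - 1)/(h - 2)
(2) = (r - 5)/(r^2 - 5*r - 6)
(3) = (s^3 + s^2 - 54*s - 144)/(s^3 - 2*s^2)
(4) = (d + 4)/(d^2 - 8*d*y + 15*y^2)
(5) = (j + 1)/(j + 5)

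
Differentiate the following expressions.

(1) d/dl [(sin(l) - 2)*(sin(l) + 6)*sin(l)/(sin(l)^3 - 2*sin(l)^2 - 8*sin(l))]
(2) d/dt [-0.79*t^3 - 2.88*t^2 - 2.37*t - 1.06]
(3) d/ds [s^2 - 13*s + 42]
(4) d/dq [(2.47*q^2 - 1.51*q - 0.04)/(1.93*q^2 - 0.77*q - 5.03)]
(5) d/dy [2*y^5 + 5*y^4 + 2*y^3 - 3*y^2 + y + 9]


(1) = 2*(-3*sin(l)^2 + 4*sin(l) - 28)*cos(l)/((sin(l) - 4)^2*(sin(l) + 2)^2)
(2) = -2.37*t^2 - 5.76*t - 2.37
(3) = 2*s - 13
(4) = (1.0124*q^2 - 24.6938*q + 7.5645)/(3.7249*q^4 - 2.9722*q^3 - 18.8229*q^2 + 7.7462*q + 25.3009)
(5) = 10*y^4 + 20*y^3 + 6*y^2 - 6*y + 1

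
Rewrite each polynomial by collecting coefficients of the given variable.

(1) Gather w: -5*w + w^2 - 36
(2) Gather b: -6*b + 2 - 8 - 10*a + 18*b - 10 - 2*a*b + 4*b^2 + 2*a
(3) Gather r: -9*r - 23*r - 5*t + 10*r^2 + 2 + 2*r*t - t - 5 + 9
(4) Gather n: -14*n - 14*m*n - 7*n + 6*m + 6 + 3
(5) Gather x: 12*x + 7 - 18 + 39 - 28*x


(1) = w^2 - 5*w - 36
(2) = -8*a + 4*b^2 + b*(12 - 2*a) - 16
(3) = 10*r^2 + r*(2*t - 32) - 6*t + 6
(4) = 6*m + n*(-14*m - 21) + 9
(5) = 28 - 16*x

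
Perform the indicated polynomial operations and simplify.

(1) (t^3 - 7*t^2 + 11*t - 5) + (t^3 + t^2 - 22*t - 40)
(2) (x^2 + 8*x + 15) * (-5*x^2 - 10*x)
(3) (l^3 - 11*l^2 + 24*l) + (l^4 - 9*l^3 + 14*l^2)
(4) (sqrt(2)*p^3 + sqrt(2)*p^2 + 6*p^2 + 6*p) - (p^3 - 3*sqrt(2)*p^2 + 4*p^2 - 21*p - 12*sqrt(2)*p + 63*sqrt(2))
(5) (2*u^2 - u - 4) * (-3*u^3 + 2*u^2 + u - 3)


(1) = 2*t^3 - 6*t^2 - 11*t - 45
(2) = -5*x^4 - 50*x^3 - 155*x^2 - 150*x
(3) = l^4 - 8*l^3 + 3*l^2 + 24*l
(4) = -p^3 + sqrt(2)*p^3 + 2*p^2 + 4*sqrt(2)*p^2 + 12*sqrt(2)*p + 27*p - 63*sqrt(2)
(5) = -6*u^5 + 7*u^4 + 12*u^3 - 15*u^2 - u + 12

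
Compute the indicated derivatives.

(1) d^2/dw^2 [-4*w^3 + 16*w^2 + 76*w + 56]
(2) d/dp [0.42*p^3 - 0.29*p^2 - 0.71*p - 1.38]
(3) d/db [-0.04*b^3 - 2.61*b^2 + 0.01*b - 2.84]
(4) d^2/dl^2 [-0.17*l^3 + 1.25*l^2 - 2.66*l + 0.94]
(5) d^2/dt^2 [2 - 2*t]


(1) = 32 - 24*w
(2) = 1.26*p^2 - 0.58*p - 0.71
(3) = -0.12*b^2 - 5.22*b + 0.01
(4) = 2.5 - 1.02*l
(5) = 0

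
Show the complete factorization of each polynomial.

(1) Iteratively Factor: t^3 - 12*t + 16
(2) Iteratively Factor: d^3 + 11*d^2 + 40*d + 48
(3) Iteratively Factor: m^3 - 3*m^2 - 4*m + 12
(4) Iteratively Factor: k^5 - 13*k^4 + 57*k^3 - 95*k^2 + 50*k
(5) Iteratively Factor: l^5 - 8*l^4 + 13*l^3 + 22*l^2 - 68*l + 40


(1) = (t - 2)*(t^2 + 2*t - 8) = (t - 2)^2*(t + 4)
(2) = (d + 4)*(d^2 + 7*d + 12) = (d + 3)*(d + 4)*(d + 4)
(3) = (m - 3)*(m^2 - 4) = (m - 3)*(m - 2)*(m + 2)
(4) = (k - 2)*(k^4 - 11*k^3 + 35*k^2 - 25*k) = k*(k - 2)*(k^3 - 11*k^2 + 35*k - 25) = k*(k - 5)*(k - 2)*(k^2 - 6*k + 5) = k*(k - 5)*(k - 2)*(k - 1)*(k - 5)
(5) = (l + 2)*(l^4 - 10*l^3 + 33*l^2 - 44*l + 20) = (l - 2)*(l + 2)*(l^3 - 8*l^2 + 17*l - 10) = (l - 2)^2*(l + 2)*(l^2 - 6*l + 5) = (l - 2)^2*(l - 1)*(l + 2)*(l - 5)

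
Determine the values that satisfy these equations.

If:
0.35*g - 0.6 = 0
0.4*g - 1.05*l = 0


Then:
g = 1.71
l = 0.65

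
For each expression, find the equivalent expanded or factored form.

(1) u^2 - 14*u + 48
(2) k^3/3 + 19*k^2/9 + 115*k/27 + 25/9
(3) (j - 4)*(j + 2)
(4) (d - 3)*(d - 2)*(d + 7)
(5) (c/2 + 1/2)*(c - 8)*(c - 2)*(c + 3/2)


(1) = (u - 8)*(u - 6)
(2) = (k/3 + 1)*(k + 5/3)^2
(3) = j^2 - 2*j - 8
(4) = d^3 + 2*d^2 - 29*d + 42
(5) = c^4/2 - 15*c^3/4 - 15*c^2/4 + 25*c/2 + 12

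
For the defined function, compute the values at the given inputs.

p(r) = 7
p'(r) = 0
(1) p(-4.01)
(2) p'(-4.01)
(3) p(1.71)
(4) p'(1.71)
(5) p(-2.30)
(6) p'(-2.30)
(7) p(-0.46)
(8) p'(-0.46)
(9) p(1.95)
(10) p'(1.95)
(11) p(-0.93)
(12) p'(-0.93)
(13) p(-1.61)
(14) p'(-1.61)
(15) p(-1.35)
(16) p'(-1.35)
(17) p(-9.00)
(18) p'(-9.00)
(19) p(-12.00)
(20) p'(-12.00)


(1) = 7.00
(2) = 0.00
(3) = 7.00
(4) = 0.00
(5) = 7.00
(6) = 0.00
(7) = 7.00
(8) = 0.00
(9) = 7.00
(10) = 0.00
(11) = 7.00
(12) = 0.00
(13) = 7.00
(14) = 0.00
(15) = 7.00
(16) = 0.00
(17) = 7.00
(18) = 0.00
(19) = 7.00
(20) = 0.00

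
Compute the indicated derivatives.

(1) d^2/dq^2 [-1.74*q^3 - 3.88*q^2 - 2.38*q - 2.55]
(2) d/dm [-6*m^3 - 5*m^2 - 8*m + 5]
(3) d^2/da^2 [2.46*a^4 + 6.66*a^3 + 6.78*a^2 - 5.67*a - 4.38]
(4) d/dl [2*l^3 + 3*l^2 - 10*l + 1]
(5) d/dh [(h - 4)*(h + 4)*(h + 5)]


(1) = -10.44*q - 7.76
(2) = -18*m^2 - 10*m - 8
(3) = 29.52*a^2 + 39.96*a + 13.56
(4) = 6*l^2 + 6*l - 10
(5) = 3*h^2 + 10*h - 16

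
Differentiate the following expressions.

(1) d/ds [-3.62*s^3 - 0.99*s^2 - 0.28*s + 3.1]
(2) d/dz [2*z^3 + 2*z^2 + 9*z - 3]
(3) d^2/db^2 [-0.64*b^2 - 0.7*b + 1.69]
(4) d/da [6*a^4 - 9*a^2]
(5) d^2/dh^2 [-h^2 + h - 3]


(1) = -10.86*s^2 - 1.98*s - 0.28
(2) = 6*z^2 + 4*z + 9
(3) = -1.28000000000000
(4) = 24*a^3 - 18*a
(5) = -2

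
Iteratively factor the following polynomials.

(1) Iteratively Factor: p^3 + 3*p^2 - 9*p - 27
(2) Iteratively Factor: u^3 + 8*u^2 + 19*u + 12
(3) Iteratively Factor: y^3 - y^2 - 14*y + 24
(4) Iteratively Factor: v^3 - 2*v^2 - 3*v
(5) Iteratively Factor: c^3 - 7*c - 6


(1) = (p + 3)*(p^2 - 9) = (p - 3)*(p + 3)*(p + 3)
(2) = (u + 4)*(u^2 + 4*u + 3) = (u + 3)*(u + 4)*(u + 1)
(3) = (y + 4)*(y^2 - 5*y + 6) = (y - 3)*(y + 4)*(y - 2)
(4) = (v)*(v^2 - 2*v - 3) = v*(v - 3)*(v + 1)
(5) = (c - 3)*(c^2 + 3*c + 2) = (c - 3)*(c + 1)*(c + 2)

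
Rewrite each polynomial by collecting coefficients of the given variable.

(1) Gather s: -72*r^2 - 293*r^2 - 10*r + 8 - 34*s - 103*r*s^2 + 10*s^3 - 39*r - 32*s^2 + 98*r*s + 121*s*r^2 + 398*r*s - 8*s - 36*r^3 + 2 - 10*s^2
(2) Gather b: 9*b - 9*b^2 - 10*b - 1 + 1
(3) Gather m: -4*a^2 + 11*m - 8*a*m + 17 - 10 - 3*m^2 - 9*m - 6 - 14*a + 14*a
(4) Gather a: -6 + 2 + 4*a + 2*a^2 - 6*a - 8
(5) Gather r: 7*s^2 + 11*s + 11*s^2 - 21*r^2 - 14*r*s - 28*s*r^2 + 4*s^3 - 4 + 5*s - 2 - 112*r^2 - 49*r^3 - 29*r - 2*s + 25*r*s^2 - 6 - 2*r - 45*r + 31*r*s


(1) = -36*r^3 - 365*r^2 - 49*r + 10*s^3 + s^2*(-103*r - 42) + s*(121*r^2 + 496*r - 42) + 10
(2) = -9*b^2 - b
(3) = -4*a^2 - 3*m^2 + m*(2 - 8*a) + 1
(4) = 2*a^2 - 2*a - 12
(5) = -49*r^3 + r^2*(-28*s - 133) + r*(25*s^2 + 17*s - 76) + 4*s^3 + 18*s^2 + 14*s - 12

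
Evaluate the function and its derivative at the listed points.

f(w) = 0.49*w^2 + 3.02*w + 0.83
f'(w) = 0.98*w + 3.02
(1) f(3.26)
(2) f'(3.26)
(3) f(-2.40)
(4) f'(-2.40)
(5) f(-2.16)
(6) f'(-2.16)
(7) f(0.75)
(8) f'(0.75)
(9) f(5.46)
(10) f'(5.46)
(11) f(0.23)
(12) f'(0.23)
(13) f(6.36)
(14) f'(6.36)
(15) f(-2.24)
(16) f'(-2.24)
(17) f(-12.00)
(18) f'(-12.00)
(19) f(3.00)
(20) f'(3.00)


(1) = 15.88
(2) = 6.21
(3) = -3.60
(4) = 0.67
(5) = -3.41
(6) = 0.90
(7) = 3.37
(8) = 3.75
(9) = 31.93
(10) = 8.37
(11) = 1.55
(12) = 3.25
(13) = 39.86
(14) = 9.25
(15) = -3.48
(16) = 0.82
(17) = 35.15
(18) = -8.74
(19) = 14.30
(20) = 5.96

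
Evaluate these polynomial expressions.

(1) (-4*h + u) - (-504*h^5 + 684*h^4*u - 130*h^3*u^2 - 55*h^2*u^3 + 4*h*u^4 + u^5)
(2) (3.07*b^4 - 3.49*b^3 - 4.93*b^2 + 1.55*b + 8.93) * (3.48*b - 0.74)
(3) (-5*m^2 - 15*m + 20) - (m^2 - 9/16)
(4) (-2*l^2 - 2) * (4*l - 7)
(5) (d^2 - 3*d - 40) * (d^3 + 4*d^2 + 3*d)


(1) = 504*h^5 - 684*h^4*u + 130*h^3*u^2 + 55*h^2*u^3 - 4*h*u^4 - 4*h - u^5 + u
(2) = 10.6836*b^5 - 14.417*b^4 - 14.5738*b^3 + 9.0422*b^2 + 29.9294*b - 6.6082
(3) = -6*m^2 - 15*m + 329/16
(4) = -8*l^3 + 14*l^2 - 8*l + 14
(5) = d^5 + d^4 - 49*d^3 - 169*d^2 - 120*d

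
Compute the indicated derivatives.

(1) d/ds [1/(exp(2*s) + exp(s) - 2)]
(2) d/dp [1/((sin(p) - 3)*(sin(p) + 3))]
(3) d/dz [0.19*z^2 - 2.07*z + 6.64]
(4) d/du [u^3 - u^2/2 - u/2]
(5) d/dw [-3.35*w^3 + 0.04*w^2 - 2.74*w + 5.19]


(1) = (-2*exp(s) - 1)*exp(s)/(exp(2*s) + exp(s) - 2)^2
(2) = -sin(2*p)/((sin(p) - 3)^2*(sin(p) + 3)^2)
(3) = 0.38*z - 2.07
(4) = 3*u^2 - u - 1/2
(5) = -10.05*w^2 + 0.08*w - 2.74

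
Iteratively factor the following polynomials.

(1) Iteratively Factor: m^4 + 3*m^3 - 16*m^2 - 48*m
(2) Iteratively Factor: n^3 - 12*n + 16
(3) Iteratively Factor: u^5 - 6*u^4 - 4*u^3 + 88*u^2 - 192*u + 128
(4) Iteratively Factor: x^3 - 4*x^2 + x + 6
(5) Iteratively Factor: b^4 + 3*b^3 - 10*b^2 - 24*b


(1) = (m + 4)*(m^3 - m^2 - 12*m) = m*(m + 4)*(m^2 - m - 12) = m*(m + 3)*(m + 4)*(m - 4)
(2) = (n + 4)*(n^2 - 4*n + 4) = (n - 2)*(n + 4)*(n - 2)
(3) = (u - 2)*(u^4 - 4*u^3 - 12*u^2 + 64*u - 64) = (u - 2)^2*(u^3 - 2*u^2 - 16*u + 32) = (u - 4)*(u - 2)^2*(u^2 + 2*u - 8) = (u - 4)*(u - 2)^2*(u + 4)*(u - 2)
(4) = (x - 2)*(x^2 - 2*x - 3) = (x - 3)*(x - 2)*(x + 1)
(5) = (b + 4)*(b^3 - b^2 - 6*b) = (b - 3)*(b + 4)*(b^2 + 2*b) = (b - 3)*(b + 2)*(b + 4)*(b)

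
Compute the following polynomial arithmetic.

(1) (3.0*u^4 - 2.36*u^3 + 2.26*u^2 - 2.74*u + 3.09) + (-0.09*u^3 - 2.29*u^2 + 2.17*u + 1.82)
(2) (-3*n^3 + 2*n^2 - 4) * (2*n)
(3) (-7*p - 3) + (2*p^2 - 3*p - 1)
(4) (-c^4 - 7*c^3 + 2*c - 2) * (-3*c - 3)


(1) = 3.0*u^4 - 2.45*u^3 - 0.03*u^2 - 0.57*u + 4.91
(2) = -6*n^4 + 4*n^3 - 8*n
(3) = 2*p^2 - 10*p - 4
(4) = 3*c^5 + 24*c^4 + 21*c^3 - 6*c^2 + 6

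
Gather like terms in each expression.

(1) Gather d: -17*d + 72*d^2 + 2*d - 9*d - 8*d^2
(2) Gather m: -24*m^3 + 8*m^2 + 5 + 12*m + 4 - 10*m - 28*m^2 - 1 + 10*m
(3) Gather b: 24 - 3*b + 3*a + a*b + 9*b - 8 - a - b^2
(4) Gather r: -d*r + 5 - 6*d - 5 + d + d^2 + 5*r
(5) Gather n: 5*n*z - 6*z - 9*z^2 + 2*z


(1) = 64*d^2 - 24*d
(2) = -24*m^3 - 20*m^2 + 12*m + 8
(3) = 2*a - b^2 + b*(a + 6) + 16
(4) = d^2 - 5*d + r*(5 - d)
(5) = 5*n*z - 9*z^2 - 4*z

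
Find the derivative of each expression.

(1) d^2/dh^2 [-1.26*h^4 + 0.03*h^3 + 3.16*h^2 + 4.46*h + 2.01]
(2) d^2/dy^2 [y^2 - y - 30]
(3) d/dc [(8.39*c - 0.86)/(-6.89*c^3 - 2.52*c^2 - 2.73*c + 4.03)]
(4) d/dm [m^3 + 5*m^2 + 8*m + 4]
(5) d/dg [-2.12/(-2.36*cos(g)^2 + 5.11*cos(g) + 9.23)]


(1) = -15.12*h^2 + 0.18*h + 6.32
(2) = 2
(3) = (115.6142*c^3 + 3.3666*c^2 - 4.3344*c + 31.4639)/(47.4721*c^6 + 34.7256*c^5 + 43.9698*c^4 - 41.7742*c^3 - 12.8583*c^2 - 22.0038*c + 16.2409)
(4) = 3*m^2 + 10*m + 8
(5) = (10.0064*cos(g) - 10.8332)*sin(g)/(-2.36*cos(g)^2 + 5.11*cos(g) + 9.23)^2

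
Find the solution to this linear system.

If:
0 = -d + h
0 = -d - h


Then:
d = 0
h = 0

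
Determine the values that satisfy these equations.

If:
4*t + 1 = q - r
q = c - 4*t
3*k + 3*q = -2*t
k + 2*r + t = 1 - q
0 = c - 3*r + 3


Then:
c = -33/25
k = 3/25
q = 3/25
r = 14/25
t = -9/25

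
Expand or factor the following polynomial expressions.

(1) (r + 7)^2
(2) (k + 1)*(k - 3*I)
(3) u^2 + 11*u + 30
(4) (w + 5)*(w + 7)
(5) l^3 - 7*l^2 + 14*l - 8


(1) = r^2 + 14*r + 49
(2) = k^2 + k - 3*I*k - 3*I
(3) = (u + 5)*(u + 6)
(4) = w^2 + 12*w + 35
(5) = (l - 4)*(l - 2)*(l - 1)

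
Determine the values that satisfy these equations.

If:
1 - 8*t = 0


Then:
t = 1/8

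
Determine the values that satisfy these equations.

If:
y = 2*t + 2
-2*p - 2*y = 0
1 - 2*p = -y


Then:
p = 1/3
t = -7/6
y = -1/3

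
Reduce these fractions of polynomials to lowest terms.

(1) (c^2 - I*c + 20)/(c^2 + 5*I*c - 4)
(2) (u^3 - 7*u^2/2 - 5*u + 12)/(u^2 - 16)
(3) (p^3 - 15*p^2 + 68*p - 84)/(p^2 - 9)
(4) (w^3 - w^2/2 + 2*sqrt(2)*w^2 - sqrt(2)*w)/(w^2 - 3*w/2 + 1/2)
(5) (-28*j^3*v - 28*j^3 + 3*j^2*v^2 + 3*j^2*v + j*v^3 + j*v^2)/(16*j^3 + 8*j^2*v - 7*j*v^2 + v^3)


(1) = (c - 5*I)/(c + I)
(2) = (2*u^2 + u - 6)/(2*u + 8)
(3) = (p^3 - 15*p^2 + 68*p - 84)/(p^2 - 9)
(4) = (4*w^2 + 8*sqrt(2)*w)/(4*w - 4)
(5) = (7*j^2*v + 7*j^2 + j*v^2 + j*v)/(-4*j^2 - 3*j*v + v^2)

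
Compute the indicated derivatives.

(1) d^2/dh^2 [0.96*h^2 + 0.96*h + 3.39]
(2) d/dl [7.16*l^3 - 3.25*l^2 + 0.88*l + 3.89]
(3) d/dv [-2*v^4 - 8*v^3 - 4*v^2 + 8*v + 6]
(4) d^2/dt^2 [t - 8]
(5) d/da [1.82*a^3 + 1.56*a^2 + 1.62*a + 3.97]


(1) = 1.92000000000000
(2) = 21.48*l^2 - 6.5*l + 0.88
(3) = -8*v^3 - 24*v^2 - 8*v + 8
(4) = 0
(5) = 5.46*a^2 + 3.12*a + 1.62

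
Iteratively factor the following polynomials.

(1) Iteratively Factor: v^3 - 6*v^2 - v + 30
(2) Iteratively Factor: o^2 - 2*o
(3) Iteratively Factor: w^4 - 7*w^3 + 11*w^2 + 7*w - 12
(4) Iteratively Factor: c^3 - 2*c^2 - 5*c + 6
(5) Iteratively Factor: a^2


(1) = (v + 2)*(v^2 - 8*v + 15) = (v - 3)*(v + 2)*(v - 5)
(2) = (o - 2)*(o)
(3) = (w + 1)*(w^3 - 8*w^2 + 19*w - 12) = (w - 3)*(w + 1)*(w^2 - 5*w + 4) = (w - 3)*(w - 1)*(w + 1)*(w - 4)
(4) = (c - 3)*(c^2 + c - 2) = (c - 3)*(c + 2)*(c - 1)
(5) = (a)*(a)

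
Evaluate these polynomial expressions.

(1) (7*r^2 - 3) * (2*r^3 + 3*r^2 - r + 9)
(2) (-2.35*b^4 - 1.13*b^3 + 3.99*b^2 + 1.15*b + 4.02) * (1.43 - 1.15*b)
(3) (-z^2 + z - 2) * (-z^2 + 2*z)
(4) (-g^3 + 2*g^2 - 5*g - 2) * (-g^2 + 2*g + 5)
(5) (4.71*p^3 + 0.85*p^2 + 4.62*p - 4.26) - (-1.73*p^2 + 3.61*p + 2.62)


(1) = 14*r^5 + 21*r^4 - 13*r^3 + 54*r^2 + 3*r - 27
(2) = 2.7025*b^5 - 2.061*b^4 - 6.2044*b^3 + 4.3832*b^2 - 2.9785*b + 5.7486
(3) = z^4 - 3*z^3 + 4*z^2 - 4*z
(4) = g^5 - 4*g^4 + 4*g^3 + 2*g^2 - 29*g - 10
(5) = 4.71*p^3 + 2.58*p^2 + 1.01*p - 6.88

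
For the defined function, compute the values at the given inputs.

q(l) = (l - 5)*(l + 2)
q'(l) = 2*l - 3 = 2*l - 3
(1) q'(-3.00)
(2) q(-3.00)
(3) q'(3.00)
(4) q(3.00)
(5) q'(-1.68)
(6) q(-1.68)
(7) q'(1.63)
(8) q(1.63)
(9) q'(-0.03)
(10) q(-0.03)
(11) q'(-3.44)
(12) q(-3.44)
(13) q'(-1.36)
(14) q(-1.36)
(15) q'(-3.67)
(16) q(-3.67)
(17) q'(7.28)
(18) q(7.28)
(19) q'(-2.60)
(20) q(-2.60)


(1) = -9.00
(2) = 8.00
(3) = 3.00
(4) = -10.00
(5) = -6.36
(6) = -2.14
(7) = 0.26
(8) = -12.23
(9) = -3.06
(10) = -9.91
(11) = -9.88
(12) = 12.15
(13) = -5.72
(14) = -4.07
(15) = -10.34
(16) = 14.48
(17) = 11.56
(18) = 21.16
(19) = -8.20
(20) = 4.56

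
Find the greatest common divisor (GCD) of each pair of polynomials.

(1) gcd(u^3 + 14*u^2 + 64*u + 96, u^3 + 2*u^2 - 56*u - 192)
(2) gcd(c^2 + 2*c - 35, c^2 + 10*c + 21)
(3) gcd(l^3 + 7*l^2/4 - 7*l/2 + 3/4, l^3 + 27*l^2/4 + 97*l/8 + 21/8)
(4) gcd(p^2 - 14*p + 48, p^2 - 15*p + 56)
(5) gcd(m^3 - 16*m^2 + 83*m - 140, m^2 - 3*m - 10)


(1) = gcd((u + 4)^2*(u + 6), (u - 8)*(u + 4)*(u + 6)) = u^2 + 10*u + 24
(2) = c + 7
(3) = l + 3
(4) = p - 8
(5) = gcd((m - 7)*(m - 5)*(m - 4), (m - 5)*(m + 2)) = m - 5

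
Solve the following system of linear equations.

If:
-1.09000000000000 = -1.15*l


Then:
l = 0.95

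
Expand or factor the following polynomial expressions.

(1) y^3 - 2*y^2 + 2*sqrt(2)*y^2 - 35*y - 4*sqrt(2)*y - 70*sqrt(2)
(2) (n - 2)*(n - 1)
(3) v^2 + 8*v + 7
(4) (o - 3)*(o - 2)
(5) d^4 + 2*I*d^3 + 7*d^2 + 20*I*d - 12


(1) = (y - 7)*(y + 5)*(y + 2*sqrt(2))
(2) = n^2 - 3*n + 2
(3) = (v + 1)*(v + 7)
(4) = o^2 - 5*o + 6
(5) = (d - 3*I)*(d + I)*(d + 2*I)^2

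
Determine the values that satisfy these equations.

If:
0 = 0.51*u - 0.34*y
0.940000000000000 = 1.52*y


Then:
u = 0.41
y = 0.62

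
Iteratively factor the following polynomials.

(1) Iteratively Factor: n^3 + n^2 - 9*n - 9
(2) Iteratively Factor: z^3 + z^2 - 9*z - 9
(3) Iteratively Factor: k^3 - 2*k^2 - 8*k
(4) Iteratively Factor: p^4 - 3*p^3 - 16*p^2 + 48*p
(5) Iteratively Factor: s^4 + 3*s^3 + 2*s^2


(1) = (n - 3)*(n^2 + 4*n + 3) = (n - 3)*(n + 1)*(n + 3)
(2) = (z - 3)*(z^2 + 4*z + 3) = (z - 3)*(z + 1)*(z + 3)
(3) = (k + 2)*(k^2 - 4*k) = k*(k + 2)*(k - 4)
(4) = (p)*(p^3 - 3*p^2 - 16*p + 48) = p*(p - 4)*(p^2 + p - 12) = p*(p - 4)*(p - 3)*(p + 4)
(5) = (s + 1)*(s^3 + 2*s^2) = (s + 1)*(s + 2)*(s^2) = s*(s + 1)*(s + 2)*(s)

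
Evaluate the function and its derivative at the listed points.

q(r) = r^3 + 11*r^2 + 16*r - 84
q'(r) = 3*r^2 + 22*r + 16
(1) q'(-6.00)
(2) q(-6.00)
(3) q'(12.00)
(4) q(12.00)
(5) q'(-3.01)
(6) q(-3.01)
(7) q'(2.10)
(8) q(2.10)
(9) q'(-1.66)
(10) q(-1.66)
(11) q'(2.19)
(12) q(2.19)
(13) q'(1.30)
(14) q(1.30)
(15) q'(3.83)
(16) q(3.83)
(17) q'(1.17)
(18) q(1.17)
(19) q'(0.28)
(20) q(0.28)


(1) = -8.00
(2) = 0.00
(3) = 712.00
(4) = 3420.00
(5) = -23.04
(6) = -59.77
(7) = 75.43
(8) = 7.37
(9) = -12.25
(10) = -84.82
(11) = 78.57
(12) = 14.30
(13) = 49.67
(14) = -42.41
(15) = 144.27
(16) = 194.82
(17) = 45.85
(18) = -48.62
(19) = 22.40
(20) = -78.64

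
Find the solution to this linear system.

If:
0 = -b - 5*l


Then:
b = -5*l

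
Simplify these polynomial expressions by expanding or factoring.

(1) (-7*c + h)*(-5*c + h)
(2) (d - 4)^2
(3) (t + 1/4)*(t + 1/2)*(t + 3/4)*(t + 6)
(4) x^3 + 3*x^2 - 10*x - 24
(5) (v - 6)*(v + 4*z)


(1) = 35*c^2 - 12*c*h + h^2
(2) = d^2 - 8*d + 16
(3) = t^4 + 15*t^3/2 + 155*t^2/16 + 135*t/32 + 9/16
(4) = (x - 3)*(x + 2)*(x + 4)
(5) = v^2 + 4*v*z - 6*v - 24*z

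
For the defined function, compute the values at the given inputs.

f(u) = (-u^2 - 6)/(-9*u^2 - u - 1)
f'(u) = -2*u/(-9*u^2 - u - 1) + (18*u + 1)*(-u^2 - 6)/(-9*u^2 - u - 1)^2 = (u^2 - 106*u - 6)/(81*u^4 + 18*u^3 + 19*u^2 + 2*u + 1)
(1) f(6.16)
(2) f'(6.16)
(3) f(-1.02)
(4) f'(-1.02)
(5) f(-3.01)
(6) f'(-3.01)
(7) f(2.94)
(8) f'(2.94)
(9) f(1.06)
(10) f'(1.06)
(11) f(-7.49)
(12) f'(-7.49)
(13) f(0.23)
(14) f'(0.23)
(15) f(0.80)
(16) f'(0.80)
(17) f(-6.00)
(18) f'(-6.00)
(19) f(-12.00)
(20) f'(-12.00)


(1) = 0.13
(2) = -0.01
(3) = 0.75
(4) = 1.18
(5) = 0.19
(6) = 0.05
(7) = 0.18
(8) = -0.05
(9) = 0.59
(10) = -0.79
(11) = 0.12
(12) = 0.00
(13) = 3.55
(14) = -10.42
(15) = 0.88
(16) = -1.58
(17) = 0.13
(18) = 0.01
(19) = 0.12
(20) = 0.00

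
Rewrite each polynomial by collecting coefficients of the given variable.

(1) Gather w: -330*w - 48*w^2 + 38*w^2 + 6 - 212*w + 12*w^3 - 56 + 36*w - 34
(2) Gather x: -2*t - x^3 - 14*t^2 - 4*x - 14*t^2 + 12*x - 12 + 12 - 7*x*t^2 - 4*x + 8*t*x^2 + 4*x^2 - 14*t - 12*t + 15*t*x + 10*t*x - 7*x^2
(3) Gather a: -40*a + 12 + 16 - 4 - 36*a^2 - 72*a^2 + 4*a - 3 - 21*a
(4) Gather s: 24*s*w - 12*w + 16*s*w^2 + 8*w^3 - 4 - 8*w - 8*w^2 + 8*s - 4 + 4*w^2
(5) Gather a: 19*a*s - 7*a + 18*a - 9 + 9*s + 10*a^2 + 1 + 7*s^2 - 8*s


(1) = 12*w^3 - 10*w^2 - 506*w - 84
(2) = -28*t^2 - 28*t - x^3 + x^2*(8*t - 3) + x*(-7*t^2 + 25*t + 4)
(3) = -108*a^2 - 57*a + 21
(4) = s*(16*w^2 + 24*w + 8) + 8*w^3 - 4*w^2 - 20*w - 8
(5) = 10*a^2 + a*(19*s + 11) + 7*s^2 + s - 8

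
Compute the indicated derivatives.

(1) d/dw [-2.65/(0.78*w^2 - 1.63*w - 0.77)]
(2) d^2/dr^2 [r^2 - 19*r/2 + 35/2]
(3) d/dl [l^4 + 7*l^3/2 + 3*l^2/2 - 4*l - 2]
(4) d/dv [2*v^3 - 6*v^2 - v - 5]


(1) = (4.134*w - 4.3195)/(-0.78*w^2 + 1.63*w + 0.77)^2
(2) = 2
(3) = 4*l^3 + 21*l^2/2 + 3*l - 4
(4) = 6*v^2 - 12*v - 1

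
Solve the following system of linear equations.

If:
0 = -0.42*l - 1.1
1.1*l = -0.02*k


Then:
k = 144.05
l = -2.62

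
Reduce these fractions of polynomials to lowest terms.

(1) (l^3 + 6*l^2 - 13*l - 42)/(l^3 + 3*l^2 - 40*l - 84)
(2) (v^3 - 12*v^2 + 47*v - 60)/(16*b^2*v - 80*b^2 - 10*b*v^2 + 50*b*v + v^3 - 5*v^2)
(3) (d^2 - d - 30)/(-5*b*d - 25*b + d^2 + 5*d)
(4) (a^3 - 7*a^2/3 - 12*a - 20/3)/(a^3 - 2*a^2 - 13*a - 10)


(1) = (l - 3)/(l - 6)
(2) = (v^2 - 7*v + 12)/(16*b^2 - 10*b*v + v^2)
(3) = (6 - d)/(5*b - d)
(4) = (3*a + 2)/(3*a + 3)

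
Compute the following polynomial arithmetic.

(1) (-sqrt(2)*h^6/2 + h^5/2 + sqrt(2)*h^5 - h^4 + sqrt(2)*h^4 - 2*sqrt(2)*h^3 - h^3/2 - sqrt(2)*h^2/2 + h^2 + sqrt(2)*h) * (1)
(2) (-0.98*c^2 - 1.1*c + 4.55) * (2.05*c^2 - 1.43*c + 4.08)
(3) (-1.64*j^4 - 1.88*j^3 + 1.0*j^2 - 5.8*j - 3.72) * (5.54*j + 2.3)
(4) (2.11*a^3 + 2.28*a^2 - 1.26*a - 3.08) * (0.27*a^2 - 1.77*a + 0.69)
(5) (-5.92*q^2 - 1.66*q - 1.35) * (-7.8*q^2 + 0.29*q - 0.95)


(1) = -sqrt(2)*h^6/2 + h^5/2 + sqrt(2)*h^5 - h^4 + sqrt(2)*h^4 - 2*sqrt(2)*h^3 - h^3/2 - sqrt(2)*h^2/2 + h^2 + sqrt(2)*h
(2) = -2.009*c^4 - 0.8536*c^3 + 6.9021*c^2 - 10.9945*c + 18.564
(3) = -9.0856*j^5 - 14.1872*j^4 + 1.216*j^3 - 29.832*j^2 - 33.9488*j - 8.556
(4) = 0.5697*a^5 - 3.1191*a^4 - 2.9199*a^3 + 2.9718*a^2 + 4.5822*a - 2.1252
(5) = 46.176*q^4 + 11.2312*q^3 + 15.6726*q^2 + 1.1855*q + 1.2825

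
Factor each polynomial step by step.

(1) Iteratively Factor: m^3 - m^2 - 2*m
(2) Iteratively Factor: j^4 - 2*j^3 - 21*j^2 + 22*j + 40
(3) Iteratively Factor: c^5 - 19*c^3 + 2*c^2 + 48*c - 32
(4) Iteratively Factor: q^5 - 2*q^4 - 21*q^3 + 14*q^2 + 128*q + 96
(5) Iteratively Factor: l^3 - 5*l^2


(1) = (m)*(m^2 - m - 2) = m*(m + 1)*(m - 2)
(2) = (j - 2)*(j^3 - 21*j - 20) = (j - 5)*(j - 2)*(j^2 + 5*j + 4) = (j - 5)*(j - 2)*(j + 4)*(j + 1)
(3) = (c - 4)*(c^4 + 4*c^3 - 3*c^2 - 10*c + 8) = (c - 4)*(c + 4)*(c^3 - 3*c + 2) = (c - 4)*(c - 1)*(c + 4)*(c^2 + c - 2) = (c - 4)*(c - 1)^2*(c + 4)*(c + 2)
(4) = (q + 1)*(q^4 - 3*q^3 - 18*q^2 + 32*q + 96) = (q - 4)*(q + 1)*(q^3 + q^2 - 14*q - 24) = (q - 4)^2*(q + 1)*(q^2 + 5*q + 6) = (q - 4)^2*(q + 1)*(q + 3)*(q + 2)
(5) = (l)*(l^2 - 5*l) = l*(l - 5)*(l)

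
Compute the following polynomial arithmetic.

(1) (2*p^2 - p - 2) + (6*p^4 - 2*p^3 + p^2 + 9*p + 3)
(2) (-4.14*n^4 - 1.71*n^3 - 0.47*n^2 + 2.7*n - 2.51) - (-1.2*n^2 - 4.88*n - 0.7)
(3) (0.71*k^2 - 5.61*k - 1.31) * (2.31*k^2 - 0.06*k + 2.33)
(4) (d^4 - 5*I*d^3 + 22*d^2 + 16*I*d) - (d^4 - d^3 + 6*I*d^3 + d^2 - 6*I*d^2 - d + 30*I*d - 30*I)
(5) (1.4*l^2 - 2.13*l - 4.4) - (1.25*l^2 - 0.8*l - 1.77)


(1) = 6*p^4 - 2*p^3 + 3*p^2 + 8*p + 1
(2) = -4.14*n^4 - 1.71*n^3 + 0.73*n^2 + 7.58*n - 1.81
(3) = 1.6401*k^4 - 13.0017*k^3 - 1.0352*k^2 - 12.9927*k - 3.0523
(4) = d^3 - 11*I*d^3 + 21*d^2 + 6*I*d^2 + d - 14*I*d + 30*I
(5) = 0.15*l^2 - 1.33*l - 2.63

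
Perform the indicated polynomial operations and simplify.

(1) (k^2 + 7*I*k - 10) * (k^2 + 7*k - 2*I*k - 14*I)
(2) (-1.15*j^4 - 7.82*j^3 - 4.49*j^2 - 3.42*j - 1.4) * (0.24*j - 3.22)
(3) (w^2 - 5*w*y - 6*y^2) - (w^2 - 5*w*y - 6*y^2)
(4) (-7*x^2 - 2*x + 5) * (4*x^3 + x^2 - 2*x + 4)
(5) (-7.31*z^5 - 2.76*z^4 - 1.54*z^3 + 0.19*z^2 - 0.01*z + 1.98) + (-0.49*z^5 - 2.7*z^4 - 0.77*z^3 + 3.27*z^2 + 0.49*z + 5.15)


(1) = k^4 + 7*k^3 + 5*I*k^3 + 4*k^2 + 35*I*k^2 + 28*k + 20*I*k + 140*I
(2) = -0.276*j^5 + 1.8262*j^4 + 24.1028*j^3 + 13.637*j^2 + 10.6764*j + 4.508
(3) = 0
(4) = -28*x^5 - 15*x^4 + 32*x^3 - 19*x^2 - 18*x + 20
(5) = -7.8*z^5 - 5.46*z^4 - 2.31*z^3 + 3.46*z^2 + 0.48*z + 7.13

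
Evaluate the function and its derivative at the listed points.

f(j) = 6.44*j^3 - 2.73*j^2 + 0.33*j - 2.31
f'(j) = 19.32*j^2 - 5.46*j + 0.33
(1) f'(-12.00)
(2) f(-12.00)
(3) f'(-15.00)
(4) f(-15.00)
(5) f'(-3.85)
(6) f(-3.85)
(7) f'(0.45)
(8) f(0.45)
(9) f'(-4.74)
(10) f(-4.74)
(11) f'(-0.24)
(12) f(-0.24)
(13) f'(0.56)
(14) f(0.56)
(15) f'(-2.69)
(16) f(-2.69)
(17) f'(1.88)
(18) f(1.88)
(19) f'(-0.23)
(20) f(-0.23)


(1) = 2847.93
(2) = -11527.71
(3) = 4429.23
(4) = -22356.51
(5) = 307.72
(6) = -411.55
(7) = 1.79
(8) = -2.13
(9) = 460.28
(10) = -751.05
(11) = 2.75
(12) = -2.64
(13) = 3.33
(14) = -1.85
(15) = 154.82
(16) = -148.31
(17) = 58.35
(18) = 31.45
(19) = 2.61
(20) = -2.61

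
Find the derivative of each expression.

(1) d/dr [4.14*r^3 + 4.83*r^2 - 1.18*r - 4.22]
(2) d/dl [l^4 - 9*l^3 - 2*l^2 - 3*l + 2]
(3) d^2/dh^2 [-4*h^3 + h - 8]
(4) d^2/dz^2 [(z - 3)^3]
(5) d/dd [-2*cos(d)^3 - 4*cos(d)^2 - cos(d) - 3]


(1) = 12.42*r^2 + 9.66*r - 1.18
(2) = 4*l^3 - 27*l^2 - 4*l - 3
(3) = -24*h
(4) = 6*z - 18
(5) = (6*cos(d)^2 + 8*cos(d) + 1)*sin(d)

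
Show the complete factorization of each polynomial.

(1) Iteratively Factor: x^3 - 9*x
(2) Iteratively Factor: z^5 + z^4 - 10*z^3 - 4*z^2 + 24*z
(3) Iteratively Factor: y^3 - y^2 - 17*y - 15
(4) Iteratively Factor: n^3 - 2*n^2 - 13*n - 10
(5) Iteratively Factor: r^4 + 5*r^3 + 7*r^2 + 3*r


(1) = (x - 3)*(x^2 + 3*x) = (x - 3)*(x + 3)*(x)
(2) = (z)*(z^4 + z^3 - 10*z^2 - 4*z + 24) = z*(z - 2)*(z^3 + 3*z^2 - 4*z - 12) = z*(z - 2)*(z + 3)*(z^2 - 4) = z*(z - 2)^2*(z + 3)*(z + 2)
(3) = (y + 3)*(y^2 - 4*y - 5) = (y - 5)*(y + 3)*(y + 1)
(4) = (n - 5)*(n^2 + 3*n + 2) = (n - 5)*(n + 1)*(n + 2)
(5) = (r + 1)*(r^3 + 4*r^2 + 3*r) = (r + 1)*(r + 3)*(r^2 + r) = r*(r + 1)*(r + 3)*(r + 1)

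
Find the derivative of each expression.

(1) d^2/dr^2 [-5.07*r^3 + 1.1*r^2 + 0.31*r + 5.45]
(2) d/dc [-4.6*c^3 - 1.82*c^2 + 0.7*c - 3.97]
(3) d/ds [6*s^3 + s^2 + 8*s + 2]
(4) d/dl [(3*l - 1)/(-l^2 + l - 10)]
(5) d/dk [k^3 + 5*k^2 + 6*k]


(1) = 2.2 - 30.42*r
(2) = -13.8*c^2 - 3.64*c + 0.7
(3) = 18*s^2 + 2*s + 8
(4) = (-3*l^2 + 3*l + (2*l - 1)*(3*l - 1) - 30)/(l^2 - l + 10)^2
(5) = 3*k^2 + 10*k + 6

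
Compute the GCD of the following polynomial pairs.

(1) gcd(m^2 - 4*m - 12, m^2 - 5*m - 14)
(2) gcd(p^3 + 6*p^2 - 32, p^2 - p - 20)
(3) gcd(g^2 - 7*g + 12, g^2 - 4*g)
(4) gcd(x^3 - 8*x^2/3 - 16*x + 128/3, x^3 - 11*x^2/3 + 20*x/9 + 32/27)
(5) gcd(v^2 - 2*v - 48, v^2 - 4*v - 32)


(1) = m + 2
(2) = gcd((p - 2)*(p + 4)^2, (p - 5)*(p + 4)) = p + 4
(3) = gcd((g - 4)*(g - 3), g*(g - 4)) = g - 4
(4) = gcd((x - 4)*(x - 8/3)*(x + 4), (x - 8/3)*(x - 4/3)*(x + 1/3)) = x - 8/3
(5) = gcd((v - 8)*(v + 6), (v - 8)*(v + 4)) = v - 8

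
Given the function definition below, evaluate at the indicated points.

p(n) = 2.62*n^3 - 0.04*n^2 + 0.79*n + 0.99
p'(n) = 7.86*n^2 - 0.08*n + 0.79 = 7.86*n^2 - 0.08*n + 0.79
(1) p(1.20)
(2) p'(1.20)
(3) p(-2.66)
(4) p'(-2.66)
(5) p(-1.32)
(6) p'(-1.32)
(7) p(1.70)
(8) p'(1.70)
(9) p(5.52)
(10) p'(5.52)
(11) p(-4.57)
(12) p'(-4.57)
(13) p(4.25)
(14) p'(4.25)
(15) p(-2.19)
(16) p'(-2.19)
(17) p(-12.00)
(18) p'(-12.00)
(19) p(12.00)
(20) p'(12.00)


(1) = 6.41
(2) = 12.01
(3) = -50.71
(4) = 56.62
(5) = -6.15
(6) = 14.59
(7) = 15.09
(8) = 23.37
(9) = 444.81
(10) = 239.85
(11) = -253.52
(12) = 165.31
(13) = 204.75
(14) = 142.42
(15) = -28.45
(16) = 38.66
(17) = -4541.61
(18) = 1133.59
(19) = 4532.07
(20) = 1131.67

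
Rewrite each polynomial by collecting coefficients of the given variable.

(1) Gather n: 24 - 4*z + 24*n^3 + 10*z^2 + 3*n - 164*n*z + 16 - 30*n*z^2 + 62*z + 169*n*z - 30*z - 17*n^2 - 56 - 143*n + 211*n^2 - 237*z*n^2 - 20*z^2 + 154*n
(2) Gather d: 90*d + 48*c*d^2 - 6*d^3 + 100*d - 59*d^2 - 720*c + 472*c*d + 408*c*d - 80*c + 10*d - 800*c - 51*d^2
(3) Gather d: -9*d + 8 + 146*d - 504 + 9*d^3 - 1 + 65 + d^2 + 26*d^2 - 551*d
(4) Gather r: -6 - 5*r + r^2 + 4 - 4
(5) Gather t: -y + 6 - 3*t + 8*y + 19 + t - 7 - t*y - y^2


(1) = 24*n^3 + n^2*(194 - 237*z) + n*(-30*z^2 + 5*z + 14) - 10*z^2 + 28*z - 16
(2) = -1600*c - 6*d^3 + d^2*(48*c - 110) + d*(880*c + 200)
(3) = 9*d^3 + 27*d^2 - 414*d - 432
(4) = r^2 - 5*r - 6
(5) = t*(-y - 2) - y^2 + 7*y + 18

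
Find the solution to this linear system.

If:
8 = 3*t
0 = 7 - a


Then:
a = 7
t = 8/3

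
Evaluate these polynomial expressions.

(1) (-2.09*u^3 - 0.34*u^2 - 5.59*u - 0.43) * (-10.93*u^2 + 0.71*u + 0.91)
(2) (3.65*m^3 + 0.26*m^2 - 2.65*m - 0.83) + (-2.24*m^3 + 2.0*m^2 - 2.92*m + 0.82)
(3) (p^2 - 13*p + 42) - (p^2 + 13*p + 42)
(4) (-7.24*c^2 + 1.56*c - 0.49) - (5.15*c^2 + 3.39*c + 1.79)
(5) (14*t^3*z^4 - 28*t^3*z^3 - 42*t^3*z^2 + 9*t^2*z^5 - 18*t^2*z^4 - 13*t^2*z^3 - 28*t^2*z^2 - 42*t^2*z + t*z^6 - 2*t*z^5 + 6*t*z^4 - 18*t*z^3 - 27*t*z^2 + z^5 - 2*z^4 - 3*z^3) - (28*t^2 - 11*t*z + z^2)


(1) = 22.8437*u^5 + 2.2323*u^4 + 58.9554*u^3 + 0.4216*u^2 - 5.3922*u - 0.3913
(2) = 1.41*m^3 + 2.26*m^2 - 5.57*m - 0.01
(3) = -26*p
(4) = -12.39*c^2 - 1.83*c - 2.28
(5) = 14*t^3*z^4 - 28*t^3*z^3 - 42*t^3*z^2 + 9*t^2*z^5 - 18*t^2*z^4 - 13*t^2*z^3 - 28*t^2*z^2 - 42*t^2*z - 28*t^2 + t*z^6 - 2*t*z^5 + 6*t*z^4 - 18*t*z^3 - 27*t*z^2 + 11*t*z + z^5 - 2*z^4 - 3*z^3 - z^2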